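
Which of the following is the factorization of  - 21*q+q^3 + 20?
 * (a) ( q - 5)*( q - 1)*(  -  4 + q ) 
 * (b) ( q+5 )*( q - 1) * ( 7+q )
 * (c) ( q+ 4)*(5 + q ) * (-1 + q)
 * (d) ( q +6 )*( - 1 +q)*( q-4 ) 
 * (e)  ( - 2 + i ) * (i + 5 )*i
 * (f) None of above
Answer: f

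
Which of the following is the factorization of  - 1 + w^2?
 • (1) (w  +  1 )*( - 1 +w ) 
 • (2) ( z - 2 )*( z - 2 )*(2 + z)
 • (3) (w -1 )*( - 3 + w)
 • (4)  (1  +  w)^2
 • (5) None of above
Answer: 1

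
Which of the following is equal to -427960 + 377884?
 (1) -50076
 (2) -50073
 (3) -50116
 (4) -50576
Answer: 1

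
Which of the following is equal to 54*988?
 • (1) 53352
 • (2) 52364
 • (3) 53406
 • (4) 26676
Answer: 1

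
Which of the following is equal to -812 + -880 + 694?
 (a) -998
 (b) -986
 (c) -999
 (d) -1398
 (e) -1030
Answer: a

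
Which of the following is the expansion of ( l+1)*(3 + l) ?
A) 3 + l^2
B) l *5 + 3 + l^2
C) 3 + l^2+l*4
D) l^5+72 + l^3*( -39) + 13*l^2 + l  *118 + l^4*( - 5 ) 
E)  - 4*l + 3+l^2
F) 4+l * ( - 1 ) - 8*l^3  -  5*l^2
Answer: C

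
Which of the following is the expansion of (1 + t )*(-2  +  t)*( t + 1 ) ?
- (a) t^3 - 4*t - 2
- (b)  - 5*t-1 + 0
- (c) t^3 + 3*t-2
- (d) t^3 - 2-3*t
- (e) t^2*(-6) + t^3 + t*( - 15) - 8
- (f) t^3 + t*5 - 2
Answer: d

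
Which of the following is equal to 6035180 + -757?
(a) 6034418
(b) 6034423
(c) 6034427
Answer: b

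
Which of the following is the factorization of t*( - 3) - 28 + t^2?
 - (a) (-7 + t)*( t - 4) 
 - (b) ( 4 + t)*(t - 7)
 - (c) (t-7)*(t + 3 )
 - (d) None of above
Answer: b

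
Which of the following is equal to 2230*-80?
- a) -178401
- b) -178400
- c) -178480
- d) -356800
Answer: b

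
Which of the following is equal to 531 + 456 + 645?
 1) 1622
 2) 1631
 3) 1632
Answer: 3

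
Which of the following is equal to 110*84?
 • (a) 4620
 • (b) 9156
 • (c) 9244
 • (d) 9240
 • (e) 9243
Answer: d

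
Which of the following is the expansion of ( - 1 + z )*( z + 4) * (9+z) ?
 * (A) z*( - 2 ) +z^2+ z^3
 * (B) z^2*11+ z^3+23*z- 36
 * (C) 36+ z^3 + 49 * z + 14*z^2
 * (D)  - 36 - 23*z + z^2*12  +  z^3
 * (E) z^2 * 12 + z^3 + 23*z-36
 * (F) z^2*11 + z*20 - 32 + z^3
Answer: E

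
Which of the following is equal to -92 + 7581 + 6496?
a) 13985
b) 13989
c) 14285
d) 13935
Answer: a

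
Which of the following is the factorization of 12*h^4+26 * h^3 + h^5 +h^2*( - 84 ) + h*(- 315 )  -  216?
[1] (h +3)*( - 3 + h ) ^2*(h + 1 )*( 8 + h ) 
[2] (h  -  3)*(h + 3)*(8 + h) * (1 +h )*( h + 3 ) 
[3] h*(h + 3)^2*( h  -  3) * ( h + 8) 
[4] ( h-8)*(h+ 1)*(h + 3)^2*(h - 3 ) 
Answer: 2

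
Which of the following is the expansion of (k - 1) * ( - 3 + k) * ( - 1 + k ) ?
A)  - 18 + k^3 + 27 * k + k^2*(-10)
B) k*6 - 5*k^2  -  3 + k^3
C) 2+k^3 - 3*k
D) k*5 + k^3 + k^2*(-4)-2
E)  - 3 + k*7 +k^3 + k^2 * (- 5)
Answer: E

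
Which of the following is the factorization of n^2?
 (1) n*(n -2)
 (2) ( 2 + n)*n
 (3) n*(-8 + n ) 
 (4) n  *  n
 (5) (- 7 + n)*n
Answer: 4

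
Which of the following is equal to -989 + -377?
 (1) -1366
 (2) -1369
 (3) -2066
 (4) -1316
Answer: 1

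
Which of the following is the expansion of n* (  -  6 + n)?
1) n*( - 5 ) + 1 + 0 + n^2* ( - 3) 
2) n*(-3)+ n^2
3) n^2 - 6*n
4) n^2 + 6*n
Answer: 3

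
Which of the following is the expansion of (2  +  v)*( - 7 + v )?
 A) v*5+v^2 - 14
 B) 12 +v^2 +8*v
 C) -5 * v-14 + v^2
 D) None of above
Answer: C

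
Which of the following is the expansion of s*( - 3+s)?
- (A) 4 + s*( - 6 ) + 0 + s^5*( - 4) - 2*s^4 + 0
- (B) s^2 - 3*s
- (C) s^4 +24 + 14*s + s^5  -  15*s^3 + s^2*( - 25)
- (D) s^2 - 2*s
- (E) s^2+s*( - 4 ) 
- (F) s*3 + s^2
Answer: B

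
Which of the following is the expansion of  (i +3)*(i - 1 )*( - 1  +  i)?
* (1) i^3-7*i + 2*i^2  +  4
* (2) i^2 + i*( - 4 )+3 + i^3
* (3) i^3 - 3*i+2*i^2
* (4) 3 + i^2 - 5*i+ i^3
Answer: 4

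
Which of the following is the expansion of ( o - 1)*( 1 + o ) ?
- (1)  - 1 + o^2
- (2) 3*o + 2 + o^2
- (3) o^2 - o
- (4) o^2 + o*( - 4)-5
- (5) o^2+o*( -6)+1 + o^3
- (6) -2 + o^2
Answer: 1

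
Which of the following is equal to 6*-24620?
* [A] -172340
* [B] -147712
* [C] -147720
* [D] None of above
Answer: C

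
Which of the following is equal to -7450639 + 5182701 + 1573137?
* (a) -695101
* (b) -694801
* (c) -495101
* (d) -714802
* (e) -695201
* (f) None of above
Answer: b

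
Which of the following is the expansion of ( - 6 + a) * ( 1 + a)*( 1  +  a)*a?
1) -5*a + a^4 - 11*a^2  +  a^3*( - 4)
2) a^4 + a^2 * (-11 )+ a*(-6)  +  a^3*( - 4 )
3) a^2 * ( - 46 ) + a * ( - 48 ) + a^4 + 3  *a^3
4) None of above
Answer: 2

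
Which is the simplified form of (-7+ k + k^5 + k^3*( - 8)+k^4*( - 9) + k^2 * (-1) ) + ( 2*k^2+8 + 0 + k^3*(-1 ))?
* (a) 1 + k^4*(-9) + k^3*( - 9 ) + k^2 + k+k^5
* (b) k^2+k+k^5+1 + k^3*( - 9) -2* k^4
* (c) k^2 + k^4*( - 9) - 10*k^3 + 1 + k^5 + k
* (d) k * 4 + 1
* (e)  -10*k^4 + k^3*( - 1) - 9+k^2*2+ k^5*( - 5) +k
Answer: a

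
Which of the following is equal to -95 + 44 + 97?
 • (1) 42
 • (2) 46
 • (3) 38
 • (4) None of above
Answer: 2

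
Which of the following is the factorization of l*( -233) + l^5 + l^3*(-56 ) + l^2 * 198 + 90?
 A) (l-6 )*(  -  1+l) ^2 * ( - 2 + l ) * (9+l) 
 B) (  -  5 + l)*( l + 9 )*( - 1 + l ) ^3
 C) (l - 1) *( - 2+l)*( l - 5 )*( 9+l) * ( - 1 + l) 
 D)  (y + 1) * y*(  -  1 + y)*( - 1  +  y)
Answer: C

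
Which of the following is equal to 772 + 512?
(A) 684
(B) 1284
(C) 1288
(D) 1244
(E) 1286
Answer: B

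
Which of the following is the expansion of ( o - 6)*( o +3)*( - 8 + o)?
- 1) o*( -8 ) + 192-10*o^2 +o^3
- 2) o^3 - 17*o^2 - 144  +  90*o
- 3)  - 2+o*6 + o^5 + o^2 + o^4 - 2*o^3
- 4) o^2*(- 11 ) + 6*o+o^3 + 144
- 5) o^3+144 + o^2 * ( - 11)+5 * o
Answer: 4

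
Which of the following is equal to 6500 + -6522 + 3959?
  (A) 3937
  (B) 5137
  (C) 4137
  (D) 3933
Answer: A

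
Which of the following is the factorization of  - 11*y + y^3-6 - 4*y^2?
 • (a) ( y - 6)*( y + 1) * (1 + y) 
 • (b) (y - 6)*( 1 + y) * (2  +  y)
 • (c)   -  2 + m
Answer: a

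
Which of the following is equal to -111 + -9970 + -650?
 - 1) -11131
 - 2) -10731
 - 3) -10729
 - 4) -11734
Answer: 2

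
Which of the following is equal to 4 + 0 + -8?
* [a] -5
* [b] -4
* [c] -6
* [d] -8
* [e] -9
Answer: b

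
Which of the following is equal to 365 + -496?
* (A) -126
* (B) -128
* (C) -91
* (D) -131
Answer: D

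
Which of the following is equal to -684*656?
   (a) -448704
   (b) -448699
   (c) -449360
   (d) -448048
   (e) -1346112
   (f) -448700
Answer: a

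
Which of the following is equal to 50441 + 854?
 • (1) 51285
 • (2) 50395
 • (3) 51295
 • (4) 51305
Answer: 3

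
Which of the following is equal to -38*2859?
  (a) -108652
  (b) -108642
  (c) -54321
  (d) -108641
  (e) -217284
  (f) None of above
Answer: b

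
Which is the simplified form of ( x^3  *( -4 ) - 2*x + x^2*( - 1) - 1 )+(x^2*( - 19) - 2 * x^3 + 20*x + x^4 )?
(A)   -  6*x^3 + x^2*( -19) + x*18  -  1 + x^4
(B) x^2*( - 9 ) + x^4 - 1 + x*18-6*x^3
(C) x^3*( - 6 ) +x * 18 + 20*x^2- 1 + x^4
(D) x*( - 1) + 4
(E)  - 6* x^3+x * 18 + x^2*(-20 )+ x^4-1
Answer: E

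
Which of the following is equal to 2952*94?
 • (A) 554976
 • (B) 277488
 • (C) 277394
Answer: B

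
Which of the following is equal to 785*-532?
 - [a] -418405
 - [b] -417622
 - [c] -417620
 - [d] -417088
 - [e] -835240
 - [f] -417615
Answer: c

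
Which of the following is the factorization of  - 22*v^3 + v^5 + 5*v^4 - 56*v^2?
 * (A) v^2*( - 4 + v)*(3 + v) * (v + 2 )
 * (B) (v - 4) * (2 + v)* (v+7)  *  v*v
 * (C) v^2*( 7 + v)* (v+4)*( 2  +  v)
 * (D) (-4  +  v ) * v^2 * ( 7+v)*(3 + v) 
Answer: B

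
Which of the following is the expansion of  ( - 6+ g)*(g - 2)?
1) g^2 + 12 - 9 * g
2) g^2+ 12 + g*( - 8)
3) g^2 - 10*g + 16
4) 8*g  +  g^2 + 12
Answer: 2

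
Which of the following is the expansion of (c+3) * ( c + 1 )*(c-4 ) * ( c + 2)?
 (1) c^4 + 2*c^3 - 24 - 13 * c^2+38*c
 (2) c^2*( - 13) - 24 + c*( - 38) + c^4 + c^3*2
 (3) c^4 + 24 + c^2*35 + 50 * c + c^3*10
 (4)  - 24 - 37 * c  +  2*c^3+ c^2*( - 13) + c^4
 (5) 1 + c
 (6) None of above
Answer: 2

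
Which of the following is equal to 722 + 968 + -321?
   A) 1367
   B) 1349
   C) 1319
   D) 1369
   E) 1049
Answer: D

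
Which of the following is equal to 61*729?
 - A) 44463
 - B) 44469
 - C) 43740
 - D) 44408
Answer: B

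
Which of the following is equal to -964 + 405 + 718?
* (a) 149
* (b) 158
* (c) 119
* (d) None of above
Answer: d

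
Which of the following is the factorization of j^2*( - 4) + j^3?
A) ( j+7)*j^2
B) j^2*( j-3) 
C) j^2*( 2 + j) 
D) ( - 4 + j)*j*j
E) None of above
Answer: D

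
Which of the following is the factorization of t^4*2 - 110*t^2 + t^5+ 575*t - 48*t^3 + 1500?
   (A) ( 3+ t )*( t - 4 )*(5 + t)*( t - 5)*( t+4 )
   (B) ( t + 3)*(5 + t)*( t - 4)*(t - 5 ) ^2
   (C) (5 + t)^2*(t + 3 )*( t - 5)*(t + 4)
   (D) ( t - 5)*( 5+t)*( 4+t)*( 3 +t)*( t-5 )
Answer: D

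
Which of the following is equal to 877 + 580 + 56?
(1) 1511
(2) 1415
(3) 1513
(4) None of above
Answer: 3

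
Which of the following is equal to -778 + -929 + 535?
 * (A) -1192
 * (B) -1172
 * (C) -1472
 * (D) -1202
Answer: B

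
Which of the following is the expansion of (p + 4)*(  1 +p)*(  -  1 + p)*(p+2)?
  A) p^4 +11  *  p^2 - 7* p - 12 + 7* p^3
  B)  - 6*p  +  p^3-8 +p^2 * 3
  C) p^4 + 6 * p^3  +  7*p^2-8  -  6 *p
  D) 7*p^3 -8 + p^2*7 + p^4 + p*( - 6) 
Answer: C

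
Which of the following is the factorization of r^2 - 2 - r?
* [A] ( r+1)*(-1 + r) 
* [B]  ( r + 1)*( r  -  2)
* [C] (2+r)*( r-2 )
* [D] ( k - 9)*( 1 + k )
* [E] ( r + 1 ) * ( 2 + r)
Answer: B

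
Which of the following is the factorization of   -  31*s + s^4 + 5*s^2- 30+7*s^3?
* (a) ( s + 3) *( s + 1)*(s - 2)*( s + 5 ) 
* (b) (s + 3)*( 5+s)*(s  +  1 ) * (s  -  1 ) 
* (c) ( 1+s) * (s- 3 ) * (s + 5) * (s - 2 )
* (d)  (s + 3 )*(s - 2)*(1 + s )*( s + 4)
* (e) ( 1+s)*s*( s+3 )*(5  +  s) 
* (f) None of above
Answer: a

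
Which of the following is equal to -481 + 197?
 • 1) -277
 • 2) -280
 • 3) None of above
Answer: 3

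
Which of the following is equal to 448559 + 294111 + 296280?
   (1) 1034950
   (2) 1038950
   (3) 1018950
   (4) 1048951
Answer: 2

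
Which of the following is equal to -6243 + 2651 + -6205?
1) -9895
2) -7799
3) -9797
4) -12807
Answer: 3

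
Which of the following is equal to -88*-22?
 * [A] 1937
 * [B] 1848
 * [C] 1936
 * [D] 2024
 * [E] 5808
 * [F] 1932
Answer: C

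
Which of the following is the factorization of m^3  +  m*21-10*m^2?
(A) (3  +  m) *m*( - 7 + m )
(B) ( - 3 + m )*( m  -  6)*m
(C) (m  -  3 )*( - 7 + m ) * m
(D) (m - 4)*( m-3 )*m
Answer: C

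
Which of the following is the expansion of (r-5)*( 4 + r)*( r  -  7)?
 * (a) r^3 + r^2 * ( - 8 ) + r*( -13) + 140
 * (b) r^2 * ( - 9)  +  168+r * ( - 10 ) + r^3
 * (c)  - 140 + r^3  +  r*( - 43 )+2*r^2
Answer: a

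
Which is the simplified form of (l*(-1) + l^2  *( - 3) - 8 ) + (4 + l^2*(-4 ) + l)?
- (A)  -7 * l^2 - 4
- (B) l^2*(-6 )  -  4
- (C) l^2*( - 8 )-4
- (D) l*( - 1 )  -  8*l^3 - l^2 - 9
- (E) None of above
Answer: A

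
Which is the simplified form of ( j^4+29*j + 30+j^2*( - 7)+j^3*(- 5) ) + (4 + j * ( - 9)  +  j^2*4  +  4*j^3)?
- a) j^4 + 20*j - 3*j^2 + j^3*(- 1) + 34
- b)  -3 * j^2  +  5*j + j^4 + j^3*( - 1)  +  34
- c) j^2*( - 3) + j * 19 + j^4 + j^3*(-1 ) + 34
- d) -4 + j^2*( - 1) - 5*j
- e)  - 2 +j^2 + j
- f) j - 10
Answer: a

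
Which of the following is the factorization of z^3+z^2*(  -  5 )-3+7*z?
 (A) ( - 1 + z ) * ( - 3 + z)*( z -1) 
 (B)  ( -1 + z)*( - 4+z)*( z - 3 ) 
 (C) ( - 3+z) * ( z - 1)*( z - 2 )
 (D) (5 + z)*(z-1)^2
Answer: A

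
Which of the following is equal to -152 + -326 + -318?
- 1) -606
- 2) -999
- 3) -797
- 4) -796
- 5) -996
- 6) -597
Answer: 4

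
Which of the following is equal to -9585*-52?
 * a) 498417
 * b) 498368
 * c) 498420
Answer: c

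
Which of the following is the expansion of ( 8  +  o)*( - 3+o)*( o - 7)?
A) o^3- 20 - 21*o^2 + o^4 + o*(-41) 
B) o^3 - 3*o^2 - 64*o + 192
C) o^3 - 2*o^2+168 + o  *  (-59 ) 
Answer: C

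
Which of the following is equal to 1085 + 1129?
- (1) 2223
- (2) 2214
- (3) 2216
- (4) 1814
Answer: 2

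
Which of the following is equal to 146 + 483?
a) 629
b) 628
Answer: a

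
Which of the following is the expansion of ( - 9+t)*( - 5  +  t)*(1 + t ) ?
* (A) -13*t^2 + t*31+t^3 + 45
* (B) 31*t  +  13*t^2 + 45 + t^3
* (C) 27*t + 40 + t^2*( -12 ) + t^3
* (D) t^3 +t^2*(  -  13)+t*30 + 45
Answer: A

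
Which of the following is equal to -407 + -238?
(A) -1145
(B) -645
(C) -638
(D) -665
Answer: B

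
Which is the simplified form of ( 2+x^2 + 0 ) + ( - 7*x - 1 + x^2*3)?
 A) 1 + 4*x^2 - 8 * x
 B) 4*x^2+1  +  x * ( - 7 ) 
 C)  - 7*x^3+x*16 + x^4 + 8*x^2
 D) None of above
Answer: B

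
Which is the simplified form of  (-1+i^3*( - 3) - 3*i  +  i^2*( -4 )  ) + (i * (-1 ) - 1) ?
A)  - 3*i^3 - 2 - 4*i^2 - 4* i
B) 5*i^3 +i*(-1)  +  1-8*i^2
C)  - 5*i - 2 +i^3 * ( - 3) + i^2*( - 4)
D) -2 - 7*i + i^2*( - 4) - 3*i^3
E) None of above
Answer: A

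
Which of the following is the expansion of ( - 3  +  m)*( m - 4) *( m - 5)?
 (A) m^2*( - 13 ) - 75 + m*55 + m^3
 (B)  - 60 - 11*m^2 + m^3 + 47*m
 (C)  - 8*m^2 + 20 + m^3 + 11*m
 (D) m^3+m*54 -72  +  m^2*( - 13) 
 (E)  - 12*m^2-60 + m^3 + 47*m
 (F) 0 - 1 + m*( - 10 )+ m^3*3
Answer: E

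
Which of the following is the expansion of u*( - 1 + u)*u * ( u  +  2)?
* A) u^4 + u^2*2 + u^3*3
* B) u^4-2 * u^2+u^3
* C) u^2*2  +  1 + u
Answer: B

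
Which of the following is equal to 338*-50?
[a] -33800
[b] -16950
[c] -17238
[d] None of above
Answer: d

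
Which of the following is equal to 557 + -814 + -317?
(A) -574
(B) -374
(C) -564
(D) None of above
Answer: A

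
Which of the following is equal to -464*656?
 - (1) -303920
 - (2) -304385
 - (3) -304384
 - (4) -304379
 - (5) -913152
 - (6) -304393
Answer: 3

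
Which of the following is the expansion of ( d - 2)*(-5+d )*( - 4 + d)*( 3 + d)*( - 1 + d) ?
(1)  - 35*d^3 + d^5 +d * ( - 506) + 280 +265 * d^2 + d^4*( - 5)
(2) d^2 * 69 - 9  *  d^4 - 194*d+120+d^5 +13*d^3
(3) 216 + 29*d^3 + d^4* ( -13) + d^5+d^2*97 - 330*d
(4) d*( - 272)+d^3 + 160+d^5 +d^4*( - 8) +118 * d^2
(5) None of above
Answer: 2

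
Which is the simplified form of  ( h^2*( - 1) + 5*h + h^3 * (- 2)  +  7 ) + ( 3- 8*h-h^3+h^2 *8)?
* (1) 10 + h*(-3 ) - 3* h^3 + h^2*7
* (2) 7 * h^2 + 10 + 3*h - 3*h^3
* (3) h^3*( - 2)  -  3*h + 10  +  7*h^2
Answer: 1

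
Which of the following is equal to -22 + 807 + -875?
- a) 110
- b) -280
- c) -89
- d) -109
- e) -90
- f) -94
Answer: e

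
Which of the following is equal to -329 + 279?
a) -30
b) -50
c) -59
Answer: b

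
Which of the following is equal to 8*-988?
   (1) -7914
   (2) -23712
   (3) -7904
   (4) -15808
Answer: 3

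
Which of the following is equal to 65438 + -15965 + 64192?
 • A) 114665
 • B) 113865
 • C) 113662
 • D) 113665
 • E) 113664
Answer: D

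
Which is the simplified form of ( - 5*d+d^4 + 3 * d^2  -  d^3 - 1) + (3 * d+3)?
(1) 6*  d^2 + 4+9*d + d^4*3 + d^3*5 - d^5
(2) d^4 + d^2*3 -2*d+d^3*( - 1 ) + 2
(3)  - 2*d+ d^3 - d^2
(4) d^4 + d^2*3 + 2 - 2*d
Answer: 2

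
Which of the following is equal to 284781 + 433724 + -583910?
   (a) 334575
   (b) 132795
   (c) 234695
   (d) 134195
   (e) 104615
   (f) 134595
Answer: f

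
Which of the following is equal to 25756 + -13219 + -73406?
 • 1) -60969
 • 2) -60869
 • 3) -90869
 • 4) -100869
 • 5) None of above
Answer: 2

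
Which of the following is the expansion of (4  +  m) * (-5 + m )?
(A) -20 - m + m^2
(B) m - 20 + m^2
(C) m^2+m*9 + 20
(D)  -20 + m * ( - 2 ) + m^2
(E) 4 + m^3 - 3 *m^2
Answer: A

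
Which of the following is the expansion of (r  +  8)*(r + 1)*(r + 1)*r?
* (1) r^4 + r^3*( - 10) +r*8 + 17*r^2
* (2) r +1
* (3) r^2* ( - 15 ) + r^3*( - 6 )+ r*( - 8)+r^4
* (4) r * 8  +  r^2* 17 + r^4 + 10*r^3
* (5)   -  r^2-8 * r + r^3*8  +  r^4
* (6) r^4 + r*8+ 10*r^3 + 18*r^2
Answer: 4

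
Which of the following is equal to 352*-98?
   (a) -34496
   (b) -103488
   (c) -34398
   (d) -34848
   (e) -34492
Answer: a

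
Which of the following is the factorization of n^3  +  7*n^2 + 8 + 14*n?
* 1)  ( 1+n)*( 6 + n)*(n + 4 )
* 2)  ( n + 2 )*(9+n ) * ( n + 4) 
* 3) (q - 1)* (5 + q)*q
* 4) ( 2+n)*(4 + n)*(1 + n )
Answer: 4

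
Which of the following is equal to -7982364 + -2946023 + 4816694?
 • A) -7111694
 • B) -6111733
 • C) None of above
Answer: C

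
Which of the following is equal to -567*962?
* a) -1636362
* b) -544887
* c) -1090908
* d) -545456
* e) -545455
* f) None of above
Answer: f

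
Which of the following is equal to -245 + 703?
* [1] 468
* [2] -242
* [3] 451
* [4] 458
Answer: 4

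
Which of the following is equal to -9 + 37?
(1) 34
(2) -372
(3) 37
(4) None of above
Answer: 4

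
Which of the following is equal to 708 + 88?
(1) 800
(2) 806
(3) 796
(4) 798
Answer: 3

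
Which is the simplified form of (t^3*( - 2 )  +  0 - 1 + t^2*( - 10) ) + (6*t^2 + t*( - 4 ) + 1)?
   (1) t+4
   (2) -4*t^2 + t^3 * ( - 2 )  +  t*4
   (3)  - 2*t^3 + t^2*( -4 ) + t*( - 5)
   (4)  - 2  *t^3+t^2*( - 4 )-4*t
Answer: 4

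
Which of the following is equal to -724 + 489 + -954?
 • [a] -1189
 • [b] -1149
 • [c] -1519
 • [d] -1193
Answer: a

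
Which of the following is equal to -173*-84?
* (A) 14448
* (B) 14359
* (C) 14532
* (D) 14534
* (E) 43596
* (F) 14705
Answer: C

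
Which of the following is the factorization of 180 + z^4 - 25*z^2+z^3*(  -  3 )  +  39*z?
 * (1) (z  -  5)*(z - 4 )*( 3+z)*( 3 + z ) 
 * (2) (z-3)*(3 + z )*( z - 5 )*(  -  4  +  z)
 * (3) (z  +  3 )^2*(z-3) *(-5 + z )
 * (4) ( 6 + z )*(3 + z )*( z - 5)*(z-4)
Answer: 1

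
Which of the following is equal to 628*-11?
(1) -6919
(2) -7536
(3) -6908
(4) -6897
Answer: 3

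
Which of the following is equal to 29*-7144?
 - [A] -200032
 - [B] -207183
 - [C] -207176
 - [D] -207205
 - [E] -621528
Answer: C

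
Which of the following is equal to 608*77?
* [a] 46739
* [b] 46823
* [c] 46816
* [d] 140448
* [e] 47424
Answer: c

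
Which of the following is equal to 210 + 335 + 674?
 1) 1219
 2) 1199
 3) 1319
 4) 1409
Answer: 1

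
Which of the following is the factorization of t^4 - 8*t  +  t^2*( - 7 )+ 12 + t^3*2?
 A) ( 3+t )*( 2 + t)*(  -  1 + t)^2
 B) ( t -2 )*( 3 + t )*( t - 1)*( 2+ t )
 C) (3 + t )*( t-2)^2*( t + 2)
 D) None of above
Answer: B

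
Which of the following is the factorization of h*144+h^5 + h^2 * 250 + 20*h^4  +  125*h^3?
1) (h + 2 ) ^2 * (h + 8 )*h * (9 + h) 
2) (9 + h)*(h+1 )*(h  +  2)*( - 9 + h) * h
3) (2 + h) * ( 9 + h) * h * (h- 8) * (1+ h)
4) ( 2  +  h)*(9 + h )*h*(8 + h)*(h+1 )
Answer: 4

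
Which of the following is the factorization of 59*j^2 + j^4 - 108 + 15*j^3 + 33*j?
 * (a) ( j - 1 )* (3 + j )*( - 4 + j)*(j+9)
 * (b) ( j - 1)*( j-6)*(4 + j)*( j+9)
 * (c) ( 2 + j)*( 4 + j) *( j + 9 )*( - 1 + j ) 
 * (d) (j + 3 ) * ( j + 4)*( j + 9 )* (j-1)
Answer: d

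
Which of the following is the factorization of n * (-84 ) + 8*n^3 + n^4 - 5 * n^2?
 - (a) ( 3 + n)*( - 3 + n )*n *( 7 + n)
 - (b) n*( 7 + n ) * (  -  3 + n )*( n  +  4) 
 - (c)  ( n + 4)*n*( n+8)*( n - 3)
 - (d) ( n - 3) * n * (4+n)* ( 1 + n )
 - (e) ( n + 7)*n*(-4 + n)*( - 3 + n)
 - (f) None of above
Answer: b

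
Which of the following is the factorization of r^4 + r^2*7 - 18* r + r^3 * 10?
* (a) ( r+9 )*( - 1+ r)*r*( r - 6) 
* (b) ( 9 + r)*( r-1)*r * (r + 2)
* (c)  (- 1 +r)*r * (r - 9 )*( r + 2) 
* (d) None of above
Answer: b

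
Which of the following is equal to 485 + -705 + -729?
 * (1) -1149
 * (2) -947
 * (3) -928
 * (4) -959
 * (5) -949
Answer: 5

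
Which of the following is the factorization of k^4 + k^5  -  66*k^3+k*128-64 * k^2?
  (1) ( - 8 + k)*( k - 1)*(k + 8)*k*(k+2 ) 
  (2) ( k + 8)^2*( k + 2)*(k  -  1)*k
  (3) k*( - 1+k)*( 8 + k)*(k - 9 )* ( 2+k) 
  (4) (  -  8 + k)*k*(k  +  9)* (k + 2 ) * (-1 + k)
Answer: 1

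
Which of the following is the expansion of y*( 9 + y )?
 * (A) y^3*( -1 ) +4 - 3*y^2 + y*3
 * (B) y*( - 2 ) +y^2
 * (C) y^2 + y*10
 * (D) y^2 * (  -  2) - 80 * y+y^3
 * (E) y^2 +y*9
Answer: E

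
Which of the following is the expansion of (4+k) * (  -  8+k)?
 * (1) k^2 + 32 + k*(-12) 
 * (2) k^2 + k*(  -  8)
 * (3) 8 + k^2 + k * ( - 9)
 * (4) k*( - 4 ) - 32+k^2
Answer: 4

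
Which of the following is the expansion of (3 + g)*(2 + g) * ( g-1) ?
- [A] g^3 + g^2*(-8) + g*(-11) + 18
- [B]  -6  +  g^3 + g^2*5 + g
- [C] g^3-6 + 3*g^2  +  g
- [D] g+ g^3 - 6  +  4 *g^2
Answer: D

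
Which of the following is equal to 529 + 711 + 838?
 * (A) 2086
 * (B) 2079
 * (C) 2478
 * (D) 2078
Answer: D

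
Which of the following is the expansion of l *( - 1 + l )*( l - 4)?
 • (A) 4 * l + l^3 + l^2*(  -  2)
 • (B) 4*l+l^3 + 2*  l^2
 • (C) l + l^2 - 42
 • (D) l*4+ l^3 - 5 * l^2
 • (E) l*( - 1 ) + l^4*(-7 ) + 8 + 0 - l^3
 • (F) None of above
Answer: D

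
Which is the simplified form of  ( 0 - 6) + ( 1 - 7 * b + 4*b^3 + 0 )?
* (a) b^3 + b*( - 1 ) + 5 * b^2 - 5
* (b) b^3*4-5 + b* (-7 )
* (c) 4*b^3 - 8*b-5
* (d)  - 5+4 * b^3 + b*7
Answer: b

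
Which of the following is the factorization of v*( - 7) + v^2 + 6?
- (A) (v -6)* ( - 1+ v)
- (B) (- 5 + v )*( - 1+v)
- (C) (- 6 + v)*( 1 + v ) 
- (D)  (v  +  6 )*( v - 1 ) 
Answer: A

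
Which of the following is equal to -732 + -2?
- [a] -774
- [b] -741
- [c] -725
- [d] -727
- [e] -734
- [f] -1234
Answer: e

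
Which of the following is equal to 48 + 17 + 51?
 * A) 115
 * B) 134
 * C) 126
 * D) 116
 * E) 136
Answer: D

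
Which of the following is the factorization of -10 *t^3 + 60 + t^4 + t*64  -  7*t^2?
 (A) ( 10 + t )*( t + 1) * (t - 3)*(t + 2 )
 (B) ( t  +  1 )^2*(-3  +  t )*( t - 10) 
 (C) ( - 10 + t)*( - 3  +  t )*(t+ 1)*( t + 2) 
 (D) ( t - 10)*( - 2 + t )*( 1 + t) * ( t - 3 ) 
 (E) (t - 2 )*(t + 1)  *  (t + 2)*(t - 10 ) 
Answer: C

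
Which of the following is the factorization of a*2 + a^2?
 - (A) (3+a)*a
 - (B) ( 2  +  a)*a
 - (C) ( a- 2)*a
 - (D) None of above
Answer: B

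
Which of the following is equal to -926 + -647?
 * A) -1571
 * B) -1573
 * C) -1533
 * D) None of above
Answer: B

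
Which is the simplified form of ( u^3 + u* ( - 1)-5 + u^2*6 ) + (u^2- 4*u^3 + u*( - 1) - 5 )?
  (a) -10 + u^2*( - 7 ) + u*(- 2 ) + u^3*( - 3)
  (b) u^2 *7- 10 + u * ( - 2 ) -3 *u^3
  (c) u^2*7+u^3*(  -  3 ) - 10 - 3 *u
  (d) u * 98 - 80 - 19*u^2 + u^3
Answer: b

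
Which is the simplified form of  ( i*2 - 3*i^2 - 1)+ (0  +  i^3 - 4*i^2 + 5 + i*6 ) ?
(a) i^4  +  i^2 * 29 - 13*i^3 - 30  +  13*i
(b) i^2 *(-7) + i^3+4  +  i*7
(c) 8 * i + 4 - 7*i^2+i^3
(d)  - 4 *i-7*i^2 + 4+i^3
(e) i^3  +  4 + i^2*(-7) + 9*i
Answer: c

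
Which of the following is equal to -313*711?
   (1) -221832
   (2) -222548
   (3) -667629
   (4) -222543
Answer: 4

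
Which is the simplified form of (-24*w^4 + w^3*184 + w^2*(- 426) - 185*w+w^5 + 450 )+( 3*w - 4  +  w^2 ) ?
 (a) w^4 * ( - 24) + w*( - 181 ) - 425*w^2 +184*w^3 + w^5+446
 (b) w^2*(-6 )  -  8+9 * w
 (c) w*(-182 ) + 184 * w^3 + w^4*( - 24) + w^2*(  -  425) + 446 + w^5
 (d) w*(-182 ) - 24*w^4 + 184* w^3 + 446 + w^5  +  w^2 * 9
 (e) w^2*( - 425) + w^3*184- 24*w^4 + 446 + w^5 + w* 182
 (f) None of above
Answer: c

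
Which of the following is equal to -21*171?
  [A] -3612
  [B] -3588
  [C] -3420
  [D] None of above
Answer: D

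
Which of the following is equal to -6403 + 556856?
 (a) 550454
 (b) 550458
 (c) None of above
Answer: c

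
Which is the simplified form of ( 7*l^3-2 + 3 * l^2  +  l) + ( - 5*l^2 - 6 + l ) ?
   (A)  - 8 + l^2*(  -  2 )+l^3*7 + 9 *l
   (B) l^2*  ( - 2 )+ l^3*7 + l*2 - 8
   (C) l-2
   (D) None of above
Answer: B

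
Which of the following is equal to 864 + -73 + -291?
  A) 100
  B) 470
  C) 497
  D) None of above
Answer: D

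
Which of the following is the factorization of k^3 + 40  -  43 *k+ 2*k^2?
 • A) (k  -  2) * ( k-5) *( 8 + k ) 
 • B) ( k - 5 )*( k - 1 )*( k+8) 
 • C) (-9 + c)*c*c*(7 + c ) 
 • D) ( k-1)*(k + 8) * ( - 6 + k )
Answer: B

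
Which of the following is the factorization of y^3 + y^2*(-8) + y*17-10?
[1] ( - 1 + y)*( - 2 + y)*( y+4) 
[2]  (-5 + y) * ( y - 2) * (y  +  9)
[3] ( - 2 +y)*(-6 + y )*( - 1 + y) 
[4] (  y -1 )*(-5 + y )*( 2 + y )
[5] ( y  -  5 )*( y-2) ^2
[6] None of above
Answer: 6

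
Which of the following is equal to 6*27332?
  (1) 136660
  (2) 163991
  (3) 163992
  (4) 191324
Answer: 3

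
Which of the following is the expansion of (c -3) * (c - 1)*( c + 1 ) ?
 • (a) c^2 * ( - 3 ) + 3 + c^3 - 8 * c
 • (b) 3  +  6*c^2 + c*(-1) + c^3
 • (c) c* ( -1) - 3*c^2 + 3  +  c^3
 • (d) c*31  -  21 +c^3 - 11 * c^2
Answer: c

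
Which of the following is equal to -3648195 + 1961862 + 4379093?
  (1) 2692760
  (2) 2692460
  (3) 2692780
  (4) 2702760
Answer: 1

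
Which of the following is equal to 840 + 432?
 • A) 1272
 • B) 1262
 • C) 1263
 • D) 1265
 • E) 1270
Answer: A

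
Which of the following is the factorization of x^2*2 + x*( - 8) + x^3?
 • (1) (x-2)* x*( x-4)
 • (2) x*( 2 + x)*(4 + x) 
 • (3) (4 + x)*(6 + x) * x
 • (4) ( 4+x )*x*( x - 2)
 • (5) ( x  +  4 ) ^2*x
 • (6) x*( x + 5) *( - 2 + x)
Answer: 4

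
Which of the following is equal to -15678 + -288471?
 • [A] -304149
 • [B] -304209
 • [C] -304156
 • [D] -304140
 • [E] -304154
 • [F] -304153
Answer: A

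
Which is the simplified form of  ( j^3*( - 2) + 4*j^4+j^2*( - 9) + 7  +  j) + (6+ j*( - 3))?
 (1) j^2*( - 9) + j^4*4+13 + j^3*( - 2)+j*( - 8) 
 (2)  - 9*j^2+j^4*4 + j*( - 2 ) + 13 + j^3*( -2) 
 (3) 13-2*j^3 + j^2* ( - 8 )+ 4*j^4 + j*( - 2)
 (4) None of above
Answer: 2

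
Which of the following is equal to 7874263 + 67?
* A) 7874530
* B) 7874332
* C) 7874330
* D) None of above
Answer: C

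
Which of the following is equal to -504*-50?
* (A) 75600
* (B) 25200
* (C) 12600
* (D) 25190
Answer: B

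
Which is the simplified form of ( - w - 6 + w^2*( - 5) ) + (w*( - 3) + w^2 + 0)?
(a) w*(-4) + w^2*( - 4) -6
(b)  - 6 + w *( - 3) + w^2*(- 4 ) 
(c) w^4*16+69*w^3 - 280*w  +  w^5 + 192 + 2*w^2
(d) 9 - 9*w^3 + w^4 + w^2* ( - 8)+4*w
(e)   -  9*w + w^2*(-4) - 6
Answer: a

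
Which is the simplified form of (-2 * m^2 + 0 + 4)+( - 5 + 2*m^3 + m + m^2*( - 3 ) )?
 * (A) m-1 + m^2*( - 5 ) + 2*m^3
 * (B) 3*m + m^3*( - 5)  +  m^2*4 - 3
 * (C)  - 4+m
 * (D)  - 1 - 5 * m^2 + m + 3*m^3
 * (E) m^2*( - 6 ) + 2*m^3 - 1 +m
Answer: A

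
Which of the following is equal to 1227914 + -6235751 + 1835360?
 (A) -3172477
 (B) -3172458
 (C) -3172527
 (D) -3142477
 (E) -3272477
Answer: A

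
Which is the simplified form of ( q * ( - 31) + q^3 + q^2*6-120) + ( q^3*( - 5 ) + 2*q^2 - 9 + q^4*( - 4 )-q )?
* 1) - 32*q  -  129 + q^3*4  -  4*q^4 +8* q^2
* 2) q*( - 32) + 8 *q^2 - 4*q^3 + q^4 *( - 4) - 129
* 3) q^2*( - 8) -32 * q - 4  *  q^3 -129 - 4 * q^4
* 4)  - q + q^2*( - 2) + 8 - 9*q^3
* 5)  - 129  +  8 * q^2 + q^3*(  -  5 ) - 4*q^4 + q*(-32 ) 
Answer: 2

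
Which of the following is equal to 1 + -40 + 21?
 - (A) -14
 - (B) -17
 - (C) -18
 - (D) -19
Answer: C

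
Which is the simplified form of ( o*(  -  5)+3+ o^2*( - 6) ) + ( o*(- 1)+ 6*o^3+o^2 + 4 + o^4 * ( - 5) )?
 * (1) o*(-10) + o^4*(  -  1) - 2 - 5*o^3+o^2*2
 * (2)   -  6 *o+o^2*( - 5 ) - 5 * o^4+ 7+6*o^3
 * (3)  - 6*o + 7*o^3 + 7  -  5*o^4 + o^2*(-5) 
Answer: 2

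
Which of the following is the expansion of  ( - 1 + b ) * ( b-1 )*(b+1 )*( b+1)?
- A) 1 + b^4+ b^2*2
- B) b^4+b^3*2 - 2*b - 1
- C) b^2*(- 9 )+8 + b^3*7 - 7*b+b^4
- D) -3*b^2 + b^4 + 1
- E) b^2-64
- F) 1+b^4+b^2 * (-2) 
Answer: F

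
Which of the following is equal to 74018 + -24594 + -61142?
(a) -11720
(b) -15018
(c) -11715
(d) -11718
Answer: d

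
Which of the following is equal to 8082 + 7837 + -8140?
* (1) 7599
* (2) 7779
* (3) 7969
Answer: 2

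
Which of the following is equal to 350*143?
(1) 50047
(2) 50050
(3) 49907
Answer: 2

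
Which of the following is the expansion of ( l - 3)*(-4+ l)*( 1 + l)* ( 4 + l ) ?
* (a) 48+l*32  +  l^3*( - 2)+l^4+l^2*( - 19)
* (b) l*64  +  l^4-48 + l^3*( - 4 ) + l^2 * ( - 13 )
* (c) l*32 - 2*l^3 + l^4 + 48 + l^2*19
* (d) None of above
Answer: a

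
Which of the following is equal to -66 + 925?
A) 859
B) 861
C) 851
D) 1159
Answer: A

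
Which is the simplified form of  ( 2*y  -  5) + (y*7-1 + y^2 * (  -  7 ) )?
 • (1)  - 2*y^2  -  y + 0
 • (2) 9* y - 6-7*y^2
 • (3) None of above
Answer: 2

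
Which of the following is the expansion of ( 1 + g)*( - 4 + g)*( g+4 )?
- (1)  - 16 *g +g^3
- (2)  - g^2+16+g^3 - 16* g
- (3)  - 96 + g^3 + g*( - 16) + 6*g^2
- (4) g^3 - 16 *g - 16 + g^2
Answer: 4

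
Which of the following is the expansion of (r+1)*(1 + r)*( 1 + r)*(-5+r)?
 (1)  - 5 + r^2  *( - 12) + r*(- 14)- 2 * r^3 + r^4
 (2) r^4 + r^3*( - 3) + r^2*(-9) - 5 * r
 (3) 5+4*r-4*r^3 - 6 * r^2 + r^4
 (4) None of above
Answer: 1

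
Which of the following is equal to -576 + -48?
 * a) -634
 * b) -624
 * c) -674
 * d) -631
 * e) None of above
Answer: b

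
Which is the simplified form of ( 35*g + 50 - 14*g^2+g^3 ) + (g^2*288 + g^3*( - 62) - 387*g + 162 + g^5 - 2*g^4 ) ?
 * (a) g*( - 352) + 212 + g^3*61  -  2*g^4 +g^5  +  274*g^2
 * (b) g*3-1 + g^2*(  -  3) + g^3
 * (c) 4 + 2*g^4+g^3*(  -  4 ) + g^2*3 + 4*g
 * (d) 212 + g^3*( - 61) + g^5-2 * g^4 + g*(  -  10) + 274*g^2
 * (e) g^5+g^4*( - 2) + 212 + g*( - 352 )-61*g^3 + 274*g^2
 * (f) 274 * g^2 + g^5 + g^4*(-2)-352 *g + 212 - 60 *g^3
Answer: e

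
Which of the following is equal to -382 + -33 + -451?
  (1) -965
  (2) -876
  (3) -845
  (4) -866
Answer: 4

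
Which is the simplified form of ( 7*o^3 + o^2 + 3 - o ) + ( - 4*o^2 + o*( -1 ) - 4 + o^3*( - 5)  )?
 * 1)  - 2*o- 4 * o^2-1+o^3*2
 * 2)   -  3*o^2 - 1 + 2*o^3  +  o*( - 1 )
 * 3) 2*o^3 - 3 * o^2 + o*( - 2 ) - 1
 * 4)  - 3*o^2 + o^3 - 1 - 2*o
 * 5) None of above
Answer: 3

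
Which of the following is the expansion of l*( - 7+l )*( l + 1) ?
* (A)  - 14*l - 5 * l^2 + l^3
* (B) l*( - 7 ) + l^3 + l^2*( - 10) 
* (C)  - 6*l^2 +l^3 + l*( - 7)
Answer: C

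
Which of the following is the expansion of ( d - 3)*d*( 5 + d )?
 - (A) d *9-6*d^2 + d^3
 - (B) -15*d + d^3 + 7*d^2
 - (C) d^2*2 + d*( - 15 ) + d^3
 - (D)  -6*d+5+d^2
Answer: C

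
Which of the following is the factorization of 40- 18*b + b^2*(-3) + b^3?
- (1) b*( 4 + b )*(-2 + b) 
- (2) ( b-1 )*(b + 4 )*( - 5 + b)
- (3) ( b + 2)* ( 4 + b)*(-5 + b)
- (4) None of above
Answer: 4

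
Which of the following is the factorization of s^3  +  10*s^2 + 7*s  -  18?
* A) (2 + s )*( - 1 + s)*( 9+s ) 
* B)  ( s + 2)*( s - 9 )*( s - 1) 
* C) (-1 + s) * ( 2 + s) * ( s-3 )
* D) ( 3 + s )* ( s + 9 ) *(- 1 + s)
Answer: A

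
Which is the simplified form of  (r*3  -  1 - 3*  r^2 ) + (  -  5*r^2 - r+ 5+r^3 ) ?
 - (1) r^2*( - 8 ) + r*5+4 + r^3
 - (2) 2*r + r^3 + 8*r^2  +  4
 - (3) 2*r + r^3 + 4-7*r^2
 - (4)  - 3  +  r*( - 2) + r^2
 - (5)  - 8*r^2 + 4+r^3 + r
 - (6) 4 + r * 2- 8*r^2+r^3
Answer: 6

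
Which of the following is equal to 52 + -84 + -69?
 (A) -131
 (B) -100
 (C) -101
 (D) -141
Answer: C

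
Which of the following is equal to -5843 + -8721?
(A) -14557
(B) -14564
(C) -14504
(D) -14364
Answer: B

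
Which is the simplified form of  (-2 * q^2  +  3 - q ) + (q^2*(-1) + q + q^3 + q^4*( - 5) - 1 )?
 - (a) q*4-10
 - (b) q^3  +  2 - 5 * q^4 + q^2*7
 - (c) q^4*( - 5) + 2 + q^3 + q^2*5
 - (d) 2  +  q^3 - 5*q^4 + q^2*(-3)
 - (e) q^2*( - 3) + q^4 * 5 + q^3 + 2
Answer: d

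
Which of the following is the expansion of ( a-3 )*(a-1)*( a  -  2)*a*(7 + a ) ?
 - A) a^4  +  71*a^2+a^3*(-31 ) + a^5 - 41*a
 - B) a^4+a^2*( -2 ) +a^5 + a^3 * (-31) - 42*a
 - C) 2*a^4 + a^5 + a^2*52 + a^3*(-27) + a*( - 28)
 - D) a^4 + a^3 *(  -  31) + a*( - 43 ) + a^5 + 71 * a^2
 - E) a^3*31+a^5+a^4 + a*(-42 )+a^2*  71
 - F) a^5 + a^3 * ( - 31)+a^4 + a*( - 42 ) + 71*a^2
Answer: F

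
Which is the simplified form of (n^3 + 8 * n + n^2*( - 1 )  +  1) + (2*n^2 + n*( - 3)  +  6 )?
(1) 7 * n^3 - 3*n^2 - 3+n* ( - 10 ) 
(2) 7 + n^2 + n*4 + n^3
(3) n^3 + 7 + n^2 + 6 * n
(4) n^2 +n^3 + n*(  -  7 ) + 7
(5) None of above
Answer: 5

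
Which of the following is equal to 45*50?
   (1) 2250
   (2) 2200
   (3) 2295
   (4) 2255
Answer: 1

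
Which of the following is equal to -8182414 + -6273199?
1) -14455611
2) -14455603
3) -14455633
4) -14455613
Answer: 4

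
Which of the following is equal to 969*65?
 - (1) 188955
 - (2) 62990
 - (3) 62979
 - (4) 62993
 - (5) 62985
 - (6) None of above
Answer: 5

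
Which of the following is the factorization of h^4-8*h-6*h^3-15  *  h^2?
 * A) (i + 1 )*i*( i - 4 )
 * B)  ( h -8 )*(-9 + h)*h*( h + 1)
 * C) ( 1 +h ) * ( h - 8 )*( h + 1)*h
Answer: C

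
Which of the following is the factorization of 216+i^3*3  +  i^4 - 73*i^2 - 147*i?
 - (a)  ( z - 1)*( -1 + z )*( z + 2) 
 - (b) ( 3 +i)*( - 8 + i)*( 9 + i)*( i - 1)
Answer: b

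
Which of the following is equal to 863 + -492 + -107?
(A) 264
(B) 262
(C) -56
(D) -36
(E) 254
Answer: A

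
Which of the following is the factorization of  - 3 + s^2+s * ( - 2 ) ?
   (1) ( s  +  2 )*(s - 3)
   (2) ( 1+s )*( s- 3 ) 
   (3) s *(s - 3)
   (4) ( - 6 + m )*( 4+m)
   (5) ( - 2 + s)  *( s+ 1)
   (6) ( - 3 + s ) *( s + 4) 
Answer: 2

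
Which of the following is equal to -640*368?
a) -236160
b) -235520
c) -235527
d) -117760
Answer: b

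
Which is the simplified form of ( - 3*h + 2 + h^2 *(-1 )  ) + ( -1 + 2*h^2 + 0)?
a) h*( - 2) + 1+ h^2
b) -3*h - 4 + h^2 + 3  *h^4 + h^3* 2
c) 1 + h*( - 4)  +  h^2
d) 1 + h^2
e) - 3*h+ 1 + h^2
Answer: e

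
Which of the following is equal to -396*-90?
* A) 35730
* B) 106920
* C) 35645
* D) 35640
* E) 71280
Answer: D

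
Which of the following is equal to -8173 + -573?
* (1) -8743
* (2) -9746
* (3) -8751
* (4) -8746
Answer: 4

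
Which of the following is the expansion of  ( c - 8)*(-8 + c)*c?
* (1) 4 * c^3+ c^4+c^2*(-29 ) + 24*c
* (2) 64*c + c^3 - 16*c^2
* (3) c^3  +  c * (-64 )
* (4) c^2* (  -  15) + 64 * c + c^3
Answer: 2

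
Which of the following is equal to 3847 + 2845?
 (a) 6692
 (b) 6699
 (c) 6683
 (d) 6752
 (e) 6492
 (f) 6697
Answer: a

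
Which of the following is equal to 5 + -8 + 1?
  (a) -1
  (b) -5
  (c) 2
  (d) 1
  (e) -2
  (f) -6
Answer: e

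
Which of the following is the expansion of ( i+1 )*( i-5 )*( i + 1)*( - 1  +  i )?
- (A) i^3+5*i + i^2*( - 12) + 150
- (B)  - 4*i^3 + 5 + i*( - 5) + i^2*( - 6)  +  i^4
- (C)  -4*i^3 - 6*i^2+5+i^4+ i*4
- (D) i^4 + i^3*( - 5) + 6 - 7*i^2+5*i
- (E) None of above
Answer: C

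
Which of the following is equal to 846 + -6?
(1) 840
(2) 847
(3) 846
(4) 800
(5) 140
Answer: 1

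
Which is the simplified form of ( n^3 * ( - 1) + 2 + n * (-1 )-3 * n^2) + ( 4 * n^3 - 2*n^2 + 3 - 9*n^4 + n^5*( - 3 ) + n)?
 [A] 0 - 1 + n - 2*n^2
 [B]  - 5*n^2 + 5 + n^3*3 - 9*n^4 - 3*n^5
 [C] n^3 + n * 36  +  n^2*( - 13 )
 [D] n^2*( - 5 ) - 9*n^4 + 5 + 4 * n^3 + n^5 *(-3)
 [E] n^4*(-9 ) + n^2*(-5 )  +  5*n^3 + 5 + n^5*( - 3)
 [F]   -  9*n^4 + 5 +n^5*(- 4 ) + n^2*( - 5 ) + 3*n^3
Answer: B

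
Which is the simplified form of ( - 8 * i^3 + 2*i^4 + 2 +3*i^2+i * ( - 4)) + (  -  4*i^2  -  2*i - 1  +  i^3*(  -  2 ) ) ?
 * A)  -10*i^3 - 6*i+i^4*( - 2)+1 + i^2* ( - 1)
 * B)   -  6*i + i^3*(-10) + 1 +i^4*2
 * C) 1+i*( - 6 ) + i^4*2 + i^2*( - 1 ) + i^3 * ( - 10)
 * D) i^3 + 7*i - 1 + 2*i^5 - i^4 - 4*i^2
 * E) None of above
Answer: C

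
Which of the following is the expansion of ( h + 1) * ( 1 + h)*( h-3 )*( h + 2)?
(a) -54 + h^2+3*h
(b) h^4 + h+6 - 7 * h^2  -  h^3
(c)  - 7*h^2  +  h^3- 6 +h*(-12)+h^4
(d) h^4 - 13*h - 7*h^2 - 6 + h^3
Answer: d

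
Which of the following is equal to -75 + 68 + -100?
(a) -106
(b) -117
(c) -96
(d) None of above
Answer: d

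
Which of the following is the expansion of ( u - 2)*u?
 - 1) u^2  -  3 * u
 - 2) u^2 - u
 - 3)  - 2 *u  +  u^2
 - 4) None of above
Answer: 3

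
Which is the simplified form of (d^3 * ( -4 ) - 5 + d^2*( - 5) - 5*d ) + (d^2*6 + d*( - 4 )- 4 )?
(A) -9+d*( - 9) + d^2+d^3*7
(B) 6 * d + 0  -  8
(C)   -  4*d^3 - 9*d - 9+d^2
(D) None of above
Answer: C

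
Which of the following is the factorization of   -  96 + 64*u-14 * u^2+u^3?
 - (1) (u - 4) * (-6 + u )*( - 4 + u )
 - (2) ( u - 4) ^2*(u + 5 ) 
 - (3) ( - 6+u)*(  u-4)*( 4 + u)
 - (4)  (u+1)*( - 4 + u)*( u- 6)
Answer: 1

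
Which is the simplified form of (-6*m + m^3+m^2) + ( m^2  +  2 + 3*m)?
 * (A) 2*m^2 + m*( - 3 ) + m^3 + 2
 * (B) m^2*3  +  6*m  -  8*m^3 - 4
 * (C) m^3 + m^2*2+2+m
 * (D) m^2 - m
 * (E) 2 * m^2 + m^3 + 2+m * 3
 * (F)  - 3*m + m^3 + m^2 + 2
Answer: A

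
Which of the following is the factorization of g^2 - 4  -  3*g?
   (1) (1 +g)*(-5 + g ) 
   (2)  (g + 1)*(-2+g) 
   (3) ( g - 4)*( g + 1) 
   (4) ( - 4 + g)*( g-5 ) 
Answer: 3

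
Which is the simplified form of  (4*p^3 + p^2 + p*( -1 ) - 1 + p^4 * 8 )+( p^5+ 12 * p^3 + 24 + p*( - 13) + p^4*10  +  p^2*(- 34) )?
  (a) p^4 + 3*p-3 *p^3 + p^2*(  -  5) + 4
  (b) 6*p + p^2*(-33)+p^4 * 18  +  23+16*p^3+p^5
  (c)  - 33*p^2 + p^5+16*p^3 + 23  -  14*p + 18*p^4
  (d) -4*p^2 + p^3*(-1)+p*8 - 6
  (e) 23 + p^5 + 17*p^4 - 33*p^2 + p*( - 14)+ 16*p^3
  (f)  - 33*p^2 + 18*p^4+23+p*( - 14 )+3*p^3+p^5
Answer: c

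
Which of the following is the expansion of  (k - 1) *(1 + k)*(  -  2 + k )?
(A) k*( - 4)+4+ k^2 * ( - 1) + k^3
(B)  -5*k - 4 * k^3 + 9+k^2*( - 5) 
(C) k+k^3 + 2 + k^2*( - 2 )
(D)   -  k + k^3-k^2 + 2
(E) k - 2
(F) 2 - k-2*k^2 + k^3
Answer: F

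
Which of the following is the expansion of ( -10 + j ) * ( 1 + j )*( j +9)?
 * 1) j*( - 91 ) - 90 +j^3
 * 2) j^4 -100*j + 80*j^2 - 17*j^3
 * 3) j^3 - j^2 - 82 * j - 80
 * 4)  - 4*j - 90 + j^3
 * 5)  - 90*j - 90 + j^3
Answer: 1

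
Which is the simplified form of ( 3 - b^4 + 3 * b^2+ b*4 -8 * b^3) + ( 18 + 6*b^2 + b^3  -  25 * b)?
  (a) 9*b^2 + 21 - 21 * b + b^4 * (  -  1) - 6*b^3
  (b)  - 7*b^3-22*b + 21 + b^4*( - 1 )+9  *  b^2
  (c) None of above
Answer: c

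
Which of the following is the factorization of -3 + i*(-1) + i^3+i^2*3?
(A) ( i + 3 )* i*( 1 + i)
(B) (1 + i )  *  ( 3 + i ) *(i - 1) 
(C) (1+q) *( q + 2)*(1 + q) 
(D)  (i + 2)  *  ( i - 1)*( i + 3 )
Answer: B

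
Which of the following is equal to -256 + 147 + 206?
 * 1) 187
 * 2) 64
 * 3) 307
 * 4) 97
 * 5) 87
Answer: 4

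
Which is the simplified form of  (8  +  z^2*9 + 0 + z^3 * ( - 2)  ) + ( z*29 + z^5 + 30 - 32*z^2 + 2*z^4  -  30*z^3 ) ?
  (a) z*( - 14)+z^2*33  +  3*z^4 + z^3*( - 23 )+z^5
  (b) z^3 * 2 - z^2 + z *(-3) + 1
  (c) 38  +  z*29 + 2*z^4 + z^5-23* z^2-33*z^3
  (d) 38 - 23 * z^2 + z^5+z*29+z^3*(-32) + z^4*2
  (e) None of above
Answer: d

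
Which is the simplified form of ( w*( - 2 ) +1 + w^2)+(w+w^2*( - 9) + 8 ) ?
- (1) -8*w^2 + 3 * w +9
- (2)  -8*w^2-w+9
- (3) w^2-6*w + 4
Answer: 2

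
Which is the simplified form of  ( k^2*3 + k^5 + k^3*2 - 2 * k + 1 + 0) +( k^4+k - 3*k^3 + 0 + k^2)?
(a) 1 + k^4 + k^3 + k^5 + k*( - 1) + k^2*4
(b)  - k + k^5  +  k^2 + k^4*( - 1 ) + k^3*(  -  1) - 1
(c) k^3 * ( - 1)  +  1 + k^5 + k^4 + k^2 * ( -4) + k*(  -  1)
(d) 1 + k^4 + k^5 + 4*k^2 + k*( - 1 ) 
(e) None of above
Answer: e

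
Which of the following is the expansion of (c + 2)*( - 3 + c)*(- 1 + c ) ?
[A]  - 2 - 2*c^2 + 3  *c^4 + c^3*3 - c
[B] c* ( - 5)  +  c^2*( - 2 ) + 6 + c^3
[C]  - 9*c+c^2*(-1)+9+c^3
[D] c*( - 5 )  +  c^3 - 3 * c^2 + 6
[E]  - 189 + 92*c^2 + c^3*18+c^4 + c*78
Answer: B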